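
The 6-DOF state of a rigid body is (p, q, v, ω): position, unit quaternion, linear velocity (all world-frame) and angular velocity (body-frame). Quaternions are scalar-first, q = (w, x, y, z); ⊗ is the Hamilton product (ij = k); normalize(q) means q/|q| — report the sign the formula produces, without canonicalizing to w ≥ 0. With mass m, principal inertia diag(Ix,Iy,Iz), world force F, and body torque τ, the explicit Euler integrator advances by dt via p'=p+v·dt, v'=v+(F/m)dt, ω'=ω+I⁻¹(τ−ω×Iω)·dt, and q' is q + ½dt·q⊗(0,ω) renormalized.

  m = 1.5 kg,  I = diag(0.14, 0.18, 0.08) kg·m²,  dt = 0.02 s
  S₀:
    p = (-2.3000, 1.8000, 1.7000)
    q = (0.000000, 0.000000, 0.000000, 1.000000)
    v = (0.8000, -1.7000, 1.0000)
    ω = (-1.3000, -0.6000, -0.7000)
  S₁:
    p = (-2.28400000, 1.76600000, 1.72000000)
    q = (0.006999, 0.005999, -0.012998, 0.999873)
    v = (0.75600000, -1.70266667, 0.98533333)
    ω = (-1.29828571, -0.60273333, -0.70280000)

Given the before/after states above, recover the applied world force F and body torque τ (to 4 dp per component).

v₁ − v₀ = (-0.04400000, -0.00266667, -0.01466667)
applied force F = (-3.3000, -0.2000, -1.1000)
Δω = ω₁−ω₀ = (0.00171429, -0.00273333, -0.00280000)
gyro term ω₀×Iω₀ = (-0.0420, 0.0546, 0.0312)
τ = I·(Δω/dt) + ω₀×(Iω₀) = (-0.0300, 0.0300, 0.0200)

F = (-3.3000, -0.2000, -1.1000)
τ = (-0.0300, 0.0300, 0.0200)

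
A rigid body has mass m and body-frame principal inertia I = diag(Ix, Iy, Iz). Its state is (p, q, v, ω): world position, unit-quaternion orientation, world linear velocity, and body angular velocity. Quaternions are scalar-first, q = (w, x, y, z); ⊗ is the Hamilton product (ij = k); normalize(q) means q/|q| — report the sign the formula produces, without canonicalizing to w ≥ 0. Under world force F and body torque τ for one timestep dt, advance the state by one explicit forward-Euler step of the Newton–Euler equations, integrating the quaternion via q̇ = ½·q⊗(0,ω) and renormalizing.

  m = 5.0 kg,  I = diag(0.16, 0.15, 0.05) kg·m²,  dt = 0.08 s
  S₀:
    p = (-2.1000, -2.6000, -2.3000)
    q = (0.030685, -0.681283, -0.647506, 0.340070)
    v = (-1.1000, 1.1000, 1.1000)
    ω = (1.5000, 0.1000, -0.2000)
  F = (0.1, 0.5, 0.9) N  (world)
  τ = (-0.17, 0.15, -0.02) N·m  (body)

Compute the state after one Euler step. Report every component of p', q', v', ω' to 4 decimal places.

p' = (-2.1880, -2.5120, -2.2120)
q' = (0.0767, -0.6744, -0.6313, 0.3753)
v' = (-1.0984, 1.1080, 1.1144)
ω' = (1.4140, 0.1976, -0.2296)

ω×(Iω) gyroscopic = (0.0020, -0.0330, -0.0015)
α = I⁻¹(τ − ω×Iω) = (-1.0750, 1.2200, -0.3700)
new body rate ω' = (1.4140, 0.1976, -0.2296)
q⊗(0,ω) = (1.1546891, 0.1415217, 0.3769169, 0.8969937)
updated quaternion q' = (0.0767, -0.6744, -0.6313, 0.3753)
a = (0.0200, 0.1000, 0.1800)
p + v·dt = (-2.1880, -2.5120, -2.2120)
v' = v + a·dt = (-1.0984, 1.1080, 1.1144)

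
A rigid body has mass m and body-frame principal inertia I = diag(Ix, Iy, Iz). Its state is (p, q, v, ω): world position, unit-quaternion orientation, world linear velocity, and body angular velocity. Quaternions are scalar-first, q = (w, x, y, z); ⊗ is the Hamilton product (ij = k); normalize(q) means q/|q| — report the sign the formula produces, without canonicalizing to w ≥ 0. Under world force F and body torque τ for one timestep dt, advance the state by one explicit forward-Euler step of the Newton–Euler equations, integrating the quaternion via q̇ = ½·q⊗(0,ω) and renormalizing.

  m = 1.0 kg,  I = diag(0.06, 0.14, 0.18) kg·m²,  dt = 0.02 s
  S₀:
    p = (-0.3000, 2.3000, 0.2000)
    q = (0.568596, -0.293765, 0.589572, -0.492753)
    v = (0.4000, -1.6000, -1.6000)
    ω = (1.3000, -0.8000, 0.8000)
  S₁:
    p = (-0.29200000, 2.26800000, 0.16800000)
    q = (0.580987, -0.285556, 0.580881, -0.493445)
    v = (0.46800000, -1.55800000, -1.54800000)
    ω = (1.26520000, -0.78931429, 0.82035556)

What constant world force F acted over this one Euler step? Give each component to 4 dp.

v₁ − v₀ = (0.06800000, 0.04200000, 0.05200000)
applied force F = (3.4000, 2.1000, 2.6000)

F = (3.4000, 2.1000, 2.6000)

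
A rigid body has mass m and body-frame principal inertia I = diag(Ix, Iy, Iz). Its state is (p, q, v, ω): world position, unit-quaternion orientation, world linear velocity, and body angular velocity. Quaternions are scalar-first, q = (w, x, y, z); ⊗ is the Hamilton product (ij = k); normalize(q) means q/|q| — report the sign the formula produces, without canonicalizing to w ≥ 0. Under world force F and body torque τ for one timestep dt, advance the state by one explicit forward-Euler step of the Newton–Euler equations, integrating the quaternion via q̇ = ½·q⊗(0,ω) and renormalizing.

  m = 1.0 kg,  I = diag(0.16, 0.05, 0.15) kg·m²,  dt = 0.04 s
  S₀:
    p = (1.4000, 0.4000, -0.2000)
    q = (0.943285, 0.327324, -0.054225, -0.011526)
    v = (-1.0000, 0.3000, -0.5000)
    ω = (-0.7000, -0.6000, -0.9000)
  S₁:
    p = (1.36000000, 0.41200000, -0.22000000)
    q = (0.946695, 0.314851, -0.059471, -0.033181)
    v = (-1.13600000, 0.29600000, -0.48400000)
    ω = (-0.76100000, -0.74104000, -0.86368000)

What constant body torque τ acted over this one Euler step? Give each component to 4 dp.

Δω = ω₁−ω₀ = (-0.06100000, -0.14104000, 0.03632000)
I·α + gyro = (-0.1900, -0.1700, 0.0900)

τ = (-0.1900, -0.1700, 0.0900)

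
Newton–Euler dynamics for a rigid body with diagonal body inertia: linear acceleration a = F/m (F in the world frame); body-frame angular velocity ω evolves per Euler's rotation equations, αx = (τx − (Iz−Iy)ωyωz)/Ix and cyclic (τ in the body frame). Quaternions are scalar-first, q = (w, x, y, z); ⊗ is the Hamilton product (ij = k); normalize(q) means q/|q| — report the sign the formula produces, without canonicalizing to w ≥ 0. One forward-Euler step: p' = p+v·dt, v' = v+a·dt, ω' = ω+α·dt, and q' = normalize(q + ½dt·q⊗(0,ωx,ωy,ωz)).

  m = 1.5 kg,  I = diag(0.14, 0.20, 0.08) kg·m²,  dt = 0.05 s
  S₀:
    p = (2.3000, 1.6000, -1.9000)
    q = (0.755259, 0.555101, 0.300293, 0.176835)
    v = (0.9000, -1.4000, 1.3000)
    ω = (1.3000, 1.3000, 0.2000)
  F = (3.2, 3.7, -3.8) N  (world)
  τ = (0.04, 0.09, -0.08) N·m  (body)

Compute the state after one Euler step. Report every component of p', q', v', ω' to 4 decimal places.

p + v·dt = (2.3450, 1.5300, -1.8350)
new velocity v' = (1.0067, -1.2767, 1.1733)
gyro term ω×Iω = (-0.0312, 0.0156, 0.1014)
α = I⁻¹(τ − ω×Iω) = (0.5086, 0.3720, -2.2675)
ω + α·dt = (1.3254, 1.3186, 0.0866)
q⊗(0,ω) = (-1.1473792, 0.8120098, 1.1007020, 0.4823022)
q + ½dt·q⊗(0,ω), renormalized = (0.7258, 0.5748, 0.3275, 0.1887)

p' = (2.3450, 1.5300, -1.8350)
q' = (0.7258, 0.5748, 0.3275, 0.1887)
v' = (1.0067, -1.2767, 1.1733)
ω' = (1.3254, 1.3186, 0.0866)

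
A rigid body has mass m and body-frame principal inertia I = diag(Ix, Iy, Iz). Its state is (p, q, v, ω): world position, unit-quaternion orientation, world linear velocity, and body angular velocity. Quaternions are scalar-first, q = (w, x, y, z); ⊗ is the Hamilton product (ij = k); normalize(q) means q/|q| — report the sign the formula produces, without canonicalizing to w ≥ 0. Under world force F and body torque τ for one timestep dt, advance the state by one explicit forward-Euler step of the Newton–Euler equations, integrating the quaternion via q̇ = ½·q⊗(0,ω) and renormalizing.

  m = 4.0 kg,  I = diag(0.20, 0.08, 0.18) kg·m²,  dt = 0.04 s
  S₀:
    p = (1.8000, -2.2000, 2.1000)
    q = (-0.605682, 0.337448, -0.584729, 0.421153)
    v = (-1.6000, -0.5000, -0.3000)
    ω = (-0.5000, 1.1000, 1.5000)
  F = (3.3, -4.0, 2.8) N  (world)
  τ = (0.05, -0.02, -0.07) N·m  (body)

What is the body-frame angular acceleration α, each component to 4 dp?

α = (-0.5750, -0.0625, -0.7556)

ω×(Iω) gyroscopic = (0.1650, -0.0150, 0.0660)
(τ − ω×Iω)/I = (-0.5750, -0.0625, -0.7556)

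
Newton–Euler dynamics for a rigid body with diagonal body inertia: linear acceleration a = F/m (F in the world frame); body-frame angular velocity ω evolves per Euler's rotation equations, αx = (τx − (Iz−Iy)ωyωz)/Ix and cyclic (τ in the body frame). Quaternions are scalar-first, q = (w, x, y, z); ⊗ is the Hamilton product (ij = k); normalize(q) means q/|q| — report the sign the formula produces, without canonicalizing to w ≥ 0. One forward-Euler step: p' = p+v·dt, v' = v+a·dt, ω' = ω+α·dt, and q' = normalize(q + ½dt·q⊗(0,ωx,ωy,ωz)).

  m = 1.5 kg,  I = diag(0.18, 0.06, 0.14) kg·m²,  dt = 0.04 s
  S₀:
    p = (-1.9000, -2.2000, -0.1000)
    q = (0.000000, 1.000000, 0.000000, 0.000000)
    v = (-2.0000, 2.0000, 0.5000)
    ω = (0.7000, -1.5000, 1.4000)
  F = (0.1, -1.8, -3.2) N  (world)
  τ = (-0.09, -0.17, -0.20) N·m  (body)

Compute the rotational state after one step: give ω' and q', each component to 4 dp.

ω' = (0.7173, -1.6395, 1.3069)
q' = (-0.0140, 0.9991, -0.0280, -0.0300)

(τ − ω×Iω)/I = (0.4333, -3.4867, -2.3286)
new body rate ω' = (0.7173, -1.6395, 1.3069)
Hamilton product q⊗(0,ω) = (-0.7000000, 0.0000000, -1.4000000, -1.5000000)
q' = normalize(q + ½dt·q⊗(0,ω)) = (-0.0140, 0.9991, -0.0280, -0.0300)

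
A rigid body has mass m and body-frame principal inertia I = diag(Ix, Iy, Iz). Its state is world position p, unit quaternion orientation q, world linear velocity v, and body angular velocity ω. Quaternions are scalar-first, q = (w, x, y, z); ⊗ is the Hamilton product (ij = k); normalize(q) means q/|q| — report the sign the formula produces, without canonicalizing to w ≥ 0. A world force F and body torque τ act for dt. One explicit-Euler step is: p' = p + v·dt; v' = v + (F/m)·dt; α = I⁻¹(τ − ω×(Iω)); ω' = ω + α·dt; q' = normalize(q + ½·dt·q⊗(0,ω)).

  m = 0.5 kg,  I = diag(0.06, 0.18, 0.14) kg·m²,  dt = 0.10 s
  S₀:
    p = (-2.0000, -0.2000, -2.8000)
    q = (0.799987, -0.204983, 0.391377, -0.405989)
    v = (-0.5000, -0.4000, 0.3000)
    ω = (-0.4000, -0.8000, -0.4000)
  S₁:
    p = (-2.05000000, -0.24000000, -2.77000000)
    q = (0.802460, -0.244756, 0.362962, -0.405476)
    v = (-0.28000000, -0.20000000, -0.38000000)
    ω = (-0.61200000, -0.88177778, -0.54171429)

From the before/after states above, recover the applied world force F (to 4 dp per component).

Δv = v₁−v₀ = (0.22000000, 0.20000000, -0.68000000)
m·(v₁−v₀)/dt = (1.1000, 1.0000, -3.4000)

F = (1.1000, 1.0000, -3.4000)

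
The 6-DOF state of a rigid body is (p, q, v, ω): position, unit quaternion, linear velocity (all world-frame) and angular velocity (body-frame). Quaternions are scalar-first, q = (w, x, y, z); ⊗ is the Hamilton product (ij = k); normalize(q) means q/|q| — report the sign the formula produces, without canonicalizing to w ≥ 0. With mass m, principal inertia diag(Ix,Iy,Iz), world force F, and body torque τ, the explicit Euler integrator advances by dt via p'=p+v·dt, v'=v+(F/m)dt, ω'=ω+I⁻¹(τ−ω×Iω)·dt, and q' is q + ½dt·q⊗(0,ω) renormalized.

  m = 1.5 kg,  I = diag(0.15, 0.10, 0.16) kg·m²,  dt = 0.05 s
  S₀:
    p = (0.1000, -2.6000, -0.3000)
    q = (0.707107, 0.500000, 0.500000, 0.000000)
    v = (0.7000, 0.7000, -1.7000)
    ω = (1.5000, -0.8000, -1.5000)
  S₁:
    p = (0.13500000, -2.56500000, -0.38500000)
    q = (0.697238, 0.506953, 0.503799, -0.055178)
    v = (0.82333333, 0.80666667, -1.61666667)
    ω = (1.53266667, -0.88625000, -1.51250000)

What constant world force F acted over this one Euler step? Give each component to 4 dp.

velocity change Δv = (0.12333333, 0.10666667, 0.08333333)
F = m·Δv/dt = (3.7000, 3.2000, 2.5000)

F = (3.7000, 3.2000, 2.5000)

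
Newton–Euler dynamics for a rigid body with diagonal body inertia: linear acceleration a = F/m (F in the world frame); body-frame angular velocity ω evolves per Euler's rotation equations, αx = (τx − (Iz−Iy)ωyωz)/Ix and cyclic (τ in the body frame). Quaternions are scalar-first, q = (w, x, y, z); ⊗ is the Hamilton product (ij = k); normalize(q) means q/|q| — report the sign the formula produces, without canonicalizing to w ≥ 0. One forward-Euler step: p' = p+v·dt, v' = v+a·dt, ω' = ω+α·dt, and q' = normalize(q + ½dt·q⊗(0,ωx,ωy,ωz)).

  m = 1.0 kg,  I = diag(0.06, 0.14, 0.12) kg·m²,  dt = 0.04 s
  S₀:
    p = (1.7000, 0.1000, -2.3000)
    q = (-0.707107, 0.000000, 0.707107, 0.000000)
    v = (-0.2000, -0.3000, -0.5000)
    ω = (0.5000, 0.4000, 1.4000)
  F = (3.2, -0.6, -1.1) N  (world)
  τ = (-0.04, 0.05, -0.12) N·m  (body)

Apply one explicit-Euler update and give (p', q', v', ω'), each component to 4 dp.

p' = (1.6920, 0.0880, -2.3200)
q' = (-0.7124, 0.0127, 0.7011, -0.0269)
v' = (-0.0720, -0.3240, -0.5440)
ω' = (0.4808, 0.4263, 1.3547)

α = I⁻¹(τ − ω×Iω) = (-0.4800, 0.6571, -1.1333)
ω' = ω + α·dt = (0.4808, 0.4263, 1.3547)
q⊗(0,ω) = (-0.2828428, 0.6363963, -0.2828428, -1.3435033)
updated quaternion q' = (-0.7124, 0.0127, 0.7011, -0.0269)
a = (3.2000, -0.6000, -1.1000)
p + v·dt = (1.6920, 0.0880, -2.3200)
new velocity v' = (-0.0720, -0.3240, -0.5440)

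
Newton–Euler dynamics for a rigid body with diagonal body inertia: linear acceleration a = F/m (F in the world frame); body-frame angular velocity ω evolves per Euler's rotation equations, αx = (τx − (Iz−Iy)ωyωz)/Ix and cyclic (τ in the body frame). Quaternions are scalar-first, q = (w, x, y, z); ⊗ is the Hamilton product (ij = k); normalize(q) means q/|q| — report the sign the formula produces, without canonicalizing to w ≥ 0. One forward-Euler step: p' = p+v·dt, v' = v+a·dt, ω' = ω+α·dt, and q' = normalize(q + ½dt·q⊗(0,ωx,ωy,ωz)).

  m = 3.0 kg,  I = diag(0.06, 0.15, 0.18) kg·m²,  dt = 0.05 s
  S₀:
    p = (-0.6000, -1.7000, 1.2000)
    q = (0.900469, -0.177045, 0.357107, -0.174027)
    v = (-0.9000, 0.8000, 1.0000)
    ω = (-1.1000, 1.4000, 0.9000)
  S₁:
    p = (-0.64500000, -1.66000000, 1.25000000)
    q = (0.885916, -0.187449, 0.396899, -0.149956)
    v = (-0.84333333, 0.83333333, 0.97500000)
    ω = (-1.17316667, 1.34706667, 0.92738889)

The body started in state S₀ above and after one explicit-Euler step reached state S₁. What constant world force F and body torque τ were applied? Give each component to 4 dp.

F = (3.4000, 2.0000, -1.5000)
τ = (-0.0500, -0.0400, -0.0400)

ω₁ − ω₀ = (-0.07316667, -0.05293333, 0.02738889)
precession coupling = (0.0378, 0.1188, -0.1386)
applied torque τ = (-0.0500, -0.0400, -0.0400)
v₁ − v₀ = (0.05666667, 0.03333333, -0.02500000)
applied force F = (3.4000, 2.0000, -1.5000)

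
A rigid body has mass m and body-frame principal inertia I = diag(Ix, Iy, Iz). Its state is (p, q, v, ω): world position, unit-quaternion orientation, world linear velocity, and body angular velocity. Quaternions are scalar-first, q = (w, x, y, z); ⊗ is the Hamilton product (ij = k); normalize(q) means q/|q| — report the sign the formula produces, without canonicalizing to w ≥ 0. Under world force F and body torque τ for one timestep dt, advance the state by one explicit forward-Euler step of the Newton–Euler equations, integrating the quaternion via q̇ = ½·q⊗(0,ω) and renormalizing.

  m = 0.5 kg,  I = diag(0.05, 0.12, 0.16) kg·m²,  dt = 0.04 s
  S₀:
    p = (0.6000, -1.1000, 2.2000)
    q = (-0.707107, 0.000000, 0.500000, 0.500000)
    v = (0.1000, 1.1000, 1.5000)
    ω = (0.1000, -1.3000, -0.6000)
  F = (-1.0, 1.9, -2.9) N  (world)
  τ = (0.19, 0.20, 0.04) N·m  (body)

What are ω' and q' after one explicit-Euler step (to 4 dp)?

α = I⁻¹(τ − ω×Iω) = (3.1760, 1.6117, 0.3069)
new body rate ω' = (0.2270, -1.2355, -0.5877)
q⊗(0,ω) = (0.9500000, 0.2792893, 0.9692391, 0.3742642)
q' = normalize(q + ½dt·q⊗(0,ω)) = (-0.6878, 0.0056, 0.5192, 0.5073)

ω' = (0.2270, -1.2355, -0.5877)
q' = (-0.6878, 0.0056, 0.5192, 0.5073)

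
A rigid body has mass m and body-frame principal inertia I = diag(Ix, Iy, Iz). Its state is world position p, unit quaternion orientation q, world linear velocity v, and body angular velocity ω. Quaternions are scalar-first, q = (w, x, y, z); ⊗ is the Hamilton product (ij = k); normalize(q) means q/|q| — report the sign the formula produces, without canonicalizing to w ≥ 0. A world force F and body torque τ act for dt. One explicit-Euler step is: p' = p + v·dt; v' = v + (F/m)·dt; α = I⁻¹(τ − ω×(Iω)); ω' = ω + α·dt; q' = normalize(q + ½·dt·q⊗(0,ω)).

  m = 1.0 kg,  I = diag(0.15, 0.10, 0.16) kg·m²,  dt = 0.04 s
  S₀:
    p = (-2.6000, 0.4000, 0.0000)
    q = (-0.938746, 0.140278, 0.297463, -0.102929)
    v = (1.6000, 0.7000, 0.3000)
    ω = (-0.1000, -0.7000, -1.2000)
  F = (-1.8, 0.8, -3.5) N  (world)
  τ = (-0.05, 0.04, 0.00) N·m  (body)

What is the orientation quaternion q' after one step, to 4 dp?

q⊗(0,ω) = (0.0987371, -0.3351313, 0.8357487, 1.0580469)
q' = normalize(q + ½dt·q⊗(0,ω)) = (-0.9364, 0.1335, 0.3141, -0.0817)

q' = (-0.9364, 0.1335, 0.3141, -0.0817)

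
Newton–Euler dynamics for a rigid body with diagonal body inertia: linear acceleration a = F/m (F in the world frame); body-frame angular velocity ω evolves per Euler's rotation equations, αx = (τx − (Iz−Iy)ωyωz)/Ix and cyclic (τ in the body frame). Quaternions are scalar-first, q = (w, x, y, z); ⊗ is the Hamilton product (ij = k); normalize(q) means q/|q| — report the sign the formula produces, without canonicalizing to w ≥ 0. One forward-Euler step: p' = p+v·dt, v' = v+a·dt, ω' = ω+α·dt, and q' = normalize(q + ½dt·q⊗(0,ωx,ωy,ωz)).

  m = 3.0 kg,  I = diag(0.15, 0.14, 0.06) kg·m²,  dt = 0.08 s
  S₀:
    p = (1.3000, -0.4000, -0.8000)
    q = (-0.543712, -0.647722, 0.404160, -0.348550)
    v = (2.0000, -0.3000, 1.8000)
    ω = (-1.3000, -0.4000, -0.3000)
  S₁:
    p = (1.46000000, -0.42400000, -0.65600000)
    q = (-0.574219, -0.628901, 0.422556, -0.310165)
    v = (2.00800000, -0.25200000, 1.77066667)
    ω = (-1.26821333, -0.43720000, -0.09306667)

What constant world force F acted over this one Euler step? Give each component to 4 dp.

v₁ − v₀ = (0.00800000, 0.04800000, -0.02933333)
m·(v₁−v₀)/dt = (0.3000, 1.8000, -1.1000)

F = (0.3000, 1.8000, -1.1000)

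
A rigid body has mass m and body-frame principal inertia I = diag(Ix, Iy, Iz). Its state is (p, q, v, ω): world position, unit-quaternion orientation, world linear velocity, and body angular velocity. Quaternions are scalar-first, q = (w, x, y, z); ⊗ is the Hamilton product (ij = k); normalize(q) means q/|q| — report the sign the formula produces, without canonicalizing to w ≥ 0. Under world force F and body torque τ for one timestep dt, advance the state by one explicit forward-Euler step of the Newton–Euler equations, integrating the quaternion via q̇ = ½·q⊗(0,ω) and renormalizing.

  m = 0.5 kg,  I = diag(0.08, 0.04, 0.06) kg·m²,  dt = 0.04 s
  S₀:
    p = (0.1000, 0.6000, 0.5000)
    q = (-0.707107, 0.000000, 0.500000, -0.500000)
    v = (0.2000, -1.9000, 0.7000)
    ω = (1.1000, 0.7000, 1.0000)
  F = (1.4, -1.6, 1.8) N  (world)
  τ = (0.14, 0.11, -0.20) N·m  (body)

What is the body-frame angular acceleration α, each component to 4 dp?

α = (1.5750, 2.2000, -2.8200)

precession coupling ω×(Iω) = (0.0140, 0.0220, -0.0308)
angular accel α = (1.5750, 2.2000, -2.8200)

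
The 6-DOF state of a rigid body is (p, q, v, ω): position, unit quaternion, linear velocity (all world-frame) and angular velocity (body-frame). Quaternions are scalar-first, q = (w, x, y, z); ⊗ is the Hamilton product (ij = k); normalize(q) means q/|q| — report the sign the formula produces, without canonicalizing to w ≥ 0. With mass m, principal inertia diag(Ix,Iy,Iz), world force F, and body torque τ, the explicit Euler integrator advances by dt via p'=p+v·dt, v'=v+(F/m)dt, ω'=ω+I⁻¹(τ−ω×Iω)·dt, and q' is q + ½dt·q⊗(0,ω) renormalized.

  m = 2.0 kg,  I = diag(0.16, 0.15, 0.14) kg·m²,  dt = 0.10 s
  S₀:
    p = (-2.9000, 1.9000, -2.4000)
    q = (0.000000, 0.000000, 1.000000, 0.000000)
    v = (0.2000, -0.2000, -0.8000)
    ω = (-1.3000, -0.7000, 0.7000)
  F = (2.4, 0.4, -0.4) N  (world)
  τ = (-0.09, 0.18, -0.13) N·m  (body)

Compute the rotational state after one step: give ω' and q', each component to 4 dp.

gyro term ω×Iω = (0.0049, -0.0182, -0.0091)
α = I⁻¹(τ − ω×Iω) = (-0.5931, 1.3213, -0.8636)
ω' = ω + α·dt = (-1.3593, -0.5679, 0.6136)
Hamilton product q⊗(0,ω) = (0.7000000, 0.7000000, 0.0000000, 1.3000000)
q + ½dt·q⊗(0,ω), renormalized = (0.0349, 0.0349, 0.9967, 0.0648)

ω' = (-1.3593, -0.5679, 0.6136)
q' = (0.0349, 0.0349, 0.9967, 0.0648)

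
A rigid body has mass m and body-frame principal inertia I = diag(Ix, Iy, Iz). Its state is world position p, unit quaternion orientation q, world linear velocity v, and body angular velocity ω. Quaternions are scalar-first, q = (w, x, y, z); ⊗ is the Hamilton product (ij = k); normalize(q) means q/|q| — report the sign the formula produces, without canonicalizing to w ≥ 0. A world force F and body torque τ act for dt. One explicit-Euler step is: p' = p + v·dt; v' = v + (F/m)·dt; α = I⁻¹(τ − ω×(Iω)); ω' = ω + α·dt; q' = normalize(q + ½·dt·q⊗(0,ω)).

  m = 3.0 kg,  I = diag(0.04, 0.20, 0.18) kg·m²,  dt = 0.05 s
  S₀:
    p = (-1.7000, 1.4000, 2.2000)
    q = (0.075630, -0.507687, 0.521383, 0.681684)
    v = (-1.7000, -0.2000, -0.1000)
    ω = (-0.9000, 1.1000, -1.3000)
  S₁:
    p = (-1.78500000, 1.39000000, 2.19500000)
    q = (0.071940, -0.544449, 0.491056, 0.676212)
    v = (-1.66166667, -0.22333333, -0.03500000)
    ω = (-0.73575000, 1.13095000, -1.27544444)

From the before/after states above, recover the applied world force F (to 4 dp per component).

velocity change Δv = (0.03833333, -0.02333333, 0.06500000)
m·(v₁−v₀)/dt = (2.3000, -1.4000, 3.9000)

F = (2.3000, -1.4000, 3.9000)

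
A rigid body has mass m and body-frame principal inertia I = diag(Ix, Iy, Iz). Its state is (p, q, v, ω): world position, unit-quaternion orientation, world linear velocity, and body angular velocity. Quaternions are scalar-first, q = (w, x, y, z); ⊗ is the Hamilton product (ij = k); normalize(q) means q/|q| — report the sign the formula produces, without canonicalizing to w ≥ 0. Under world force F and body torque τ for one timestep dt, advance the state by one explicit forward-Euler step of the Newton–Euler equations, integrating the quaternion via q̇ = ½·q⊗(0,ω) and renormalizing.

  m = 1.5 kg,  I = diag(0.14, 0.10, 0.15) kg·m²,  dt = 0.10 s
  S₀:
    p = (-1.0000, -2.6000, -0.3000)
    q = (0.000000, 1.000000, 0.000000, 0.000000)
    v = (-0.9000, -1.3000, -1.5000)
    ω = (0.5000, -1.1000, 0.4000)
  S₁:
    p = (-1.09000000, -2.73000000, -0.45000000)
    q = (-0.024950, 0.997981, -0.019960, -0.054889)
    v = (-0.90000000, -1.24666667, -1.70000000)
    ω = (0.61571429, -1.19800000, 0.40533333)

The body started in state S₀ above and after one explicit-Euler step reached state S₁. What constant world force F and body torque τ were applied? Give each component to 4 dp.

Δω = ω₁−ω₀ = (0.11571429, -0.09800000, 0.00533333)
I·α + gyro = (0.1400, -0.1000, 0.0300)
velocity change Δv = (0.00000000, 0.05333333, -0.20000000)
F = m·Δv/dt = (0.0000, 0.8000, -3.0000)

F = (0.0000, 0.8000, -3.0000)
τ = (0.1400, -0.1000, 0.0300)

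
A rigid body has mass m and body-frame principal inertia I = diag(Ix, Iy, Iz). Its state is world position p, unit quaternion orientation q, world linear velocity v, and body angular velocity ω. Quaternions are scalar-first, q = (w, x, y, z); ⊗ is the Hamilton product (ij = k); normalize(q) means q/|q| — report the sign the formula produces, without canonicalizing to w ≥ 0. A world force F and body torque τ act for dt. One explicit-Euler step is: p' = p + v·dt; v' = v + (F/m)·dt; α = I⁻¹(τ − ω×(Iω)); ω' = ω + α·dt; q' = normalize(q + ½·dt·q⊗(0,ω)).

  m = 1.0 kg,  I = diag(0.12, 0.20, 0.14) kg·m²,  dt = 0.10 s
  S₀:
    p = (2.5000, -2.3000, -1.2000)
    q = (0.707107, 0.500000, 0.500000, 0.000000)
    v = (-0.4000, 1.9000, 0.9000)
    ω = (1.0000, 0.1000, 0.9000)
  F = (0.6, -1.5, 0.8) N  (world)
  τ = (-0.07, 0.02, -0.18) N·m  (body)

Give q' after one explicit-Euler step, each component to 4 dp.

q' = (0.6781, 0.5566, 0.4799, 0.0093)

2q̇ = q⊗(0,ω) = (-0.5500000, 1.1571070, -0.3792893, 0.1863963)
updated quaternion q' = (0.6781, 0.5566, 0.4799, 0.0093)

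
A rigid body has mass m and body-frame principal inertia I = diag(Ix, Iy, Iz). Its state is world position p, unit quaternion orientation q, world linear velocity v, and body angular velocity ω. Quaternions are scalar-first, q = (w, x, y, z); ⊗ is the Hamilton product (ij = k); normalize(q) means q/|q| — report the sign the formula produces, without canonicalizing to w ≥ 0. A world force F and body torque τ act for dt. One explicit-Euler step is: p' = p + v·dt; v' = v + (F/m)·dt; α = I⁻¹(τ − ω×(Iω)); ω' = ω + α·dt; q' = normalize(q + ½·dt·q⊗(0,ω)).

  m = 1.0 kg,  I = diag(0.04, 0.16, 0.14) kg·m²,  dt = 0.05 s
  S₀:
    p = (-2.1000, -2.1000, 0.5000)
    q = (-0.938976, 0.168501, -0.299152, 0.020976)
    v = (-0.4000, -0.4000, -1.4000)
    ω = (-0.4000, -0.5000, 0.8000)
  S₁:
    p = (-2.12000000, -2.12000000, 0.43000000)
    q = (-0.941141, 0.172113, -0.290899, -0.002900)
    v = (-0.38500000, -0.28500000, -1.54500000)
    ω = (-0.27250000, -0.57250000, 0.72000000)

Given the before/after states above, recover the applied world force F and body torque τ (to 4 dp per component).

F = (0.3000, 2.3000, -2.9000)
τ = (0.1100, -0.2000, -0.2000)

v₁ − v₀ = (0.01500000, 0.11500000, -0.14500000)
F = m·Δv/dt = (0.3000, 2.3000, -2.9000)
ω₁ − ω₀ = (0.12750000, -0.07250000, -0.08000000)
precession coupling = (0.0080, 0.0320, 0.0240)
τ = I·(Δω/dt) + ω₀×(Iω₀) = (0.1100, -0.2000, -0.2000)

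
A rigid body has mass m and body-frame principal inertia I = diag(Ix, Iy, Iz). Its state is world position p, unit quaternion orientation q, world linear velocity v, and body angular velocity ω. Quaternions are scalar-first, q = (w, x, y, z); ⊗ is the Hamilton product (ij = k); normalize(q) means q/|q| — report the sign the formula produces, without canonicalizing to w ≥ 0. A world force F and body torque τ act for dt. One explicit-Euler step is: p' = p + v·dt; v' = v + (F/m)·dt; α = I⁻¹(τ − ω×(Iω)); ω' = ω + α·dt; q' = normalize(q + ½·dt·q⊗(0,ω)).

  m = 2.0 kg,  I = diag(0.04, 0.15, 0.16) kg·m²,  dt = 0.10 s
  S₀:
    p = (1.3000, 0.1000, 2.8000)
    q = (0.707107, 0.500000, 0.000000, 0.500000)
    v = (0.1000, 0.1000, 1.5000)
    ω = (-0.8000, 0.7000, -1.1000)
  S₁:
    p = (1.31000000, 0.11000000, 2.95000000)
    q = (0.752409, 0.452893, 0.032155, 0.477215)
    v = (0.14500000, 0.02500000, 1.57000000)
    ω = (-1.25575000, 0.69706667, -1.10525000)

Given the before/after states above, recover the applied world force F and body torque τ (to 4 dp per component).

Δv = v₁−v₀ = (0.04500000, -0.07500000, 0.07000000)
m·(v₁−v₀)/dt = (0.9000, -1.5000, 1.4000)
Δω = ω₁−ω₀ = (-0.45575000, -0.00293333, -0.00525000)
I·α + gyro = (-0.1900, -0.1100, -0.0700)

F = (0.9000, -1.5000, 1.4000)
τ = (-0.1900, -0.1100, -0.0700)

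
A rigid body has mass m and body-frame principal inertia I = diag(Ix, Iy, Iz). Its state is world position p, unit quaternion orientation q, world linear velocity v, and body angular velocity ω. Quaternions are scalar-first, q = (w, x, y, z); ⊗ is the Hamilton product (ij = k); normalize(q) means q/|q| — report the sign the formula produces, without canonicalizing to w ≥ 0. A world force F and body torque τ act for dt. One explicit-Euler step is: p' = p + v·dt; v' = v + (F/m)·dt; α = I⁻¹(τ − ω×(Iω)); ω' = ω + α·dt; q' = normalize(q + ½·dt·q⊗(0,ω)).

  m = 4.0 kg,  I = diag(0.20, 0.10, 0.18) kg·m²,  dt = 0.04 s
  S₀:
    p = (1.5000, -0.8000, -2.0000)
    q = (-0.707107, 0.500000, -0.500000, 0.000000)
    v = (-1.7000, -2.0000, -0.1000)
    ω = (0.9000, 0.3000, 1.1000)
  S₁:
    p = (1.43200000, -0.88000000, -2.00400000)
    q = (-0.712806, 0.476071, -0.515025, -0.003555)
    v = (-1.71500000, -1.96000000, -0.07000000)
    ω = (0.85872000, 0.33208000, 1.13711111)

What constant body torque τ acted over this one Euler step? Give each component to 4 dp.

τ = (-0.1800, 0.1000, 0.1400)

rate change Δω = (-0.04128000, 0.03208000, 0.03711111)
applied torque τ = (-0.1800, 0.1000, 0.1400)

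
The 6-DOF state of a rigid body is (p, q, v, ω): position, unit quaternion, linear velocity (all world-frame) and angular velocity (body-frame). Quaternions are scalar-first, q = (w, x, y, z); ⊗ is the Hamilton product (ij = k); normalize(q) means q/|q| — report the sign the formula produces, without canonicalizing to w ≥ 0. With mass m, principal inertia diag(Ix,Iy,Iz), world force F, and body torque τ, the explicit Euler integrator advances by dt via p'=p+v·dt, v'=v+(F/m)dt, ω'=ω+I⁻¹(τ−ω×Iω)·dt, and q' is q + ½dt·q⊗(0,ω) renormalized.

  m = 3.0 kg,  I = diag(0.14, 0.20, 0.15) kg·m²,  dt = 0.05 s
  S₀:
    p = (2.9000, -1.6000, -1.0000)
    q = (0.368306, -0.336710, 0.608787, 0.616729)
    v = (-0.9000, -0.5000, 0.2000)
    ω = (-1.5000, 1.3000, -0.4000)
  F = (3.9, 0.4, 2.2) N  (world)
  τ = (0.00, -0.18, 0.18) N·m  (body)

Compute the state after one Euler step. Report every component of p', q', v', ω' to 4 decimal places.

p' = (2.8550, -1.6250, -0.9900)
q' = (0.3416, -0.3762, 0.5935, 0.6241)
v' = (-0.8350, -0.4933, 0.2367)
ω' = (-1.5093, 1.2565, -0.3010)

linear accel F/m = (1.3000, 0.1333, 0.7333)
p + v·dt = (2.8550, -1.6250, -0.9900)
new velocity v' = (-0.8350, -0.4933, 0.2367)
α = I⁻¹(τ − ω×Iω) = (-0.1857, -0.8700, 1.9800)
new body rate ω' = (-1.5093, 1.2565, -0.3010)
Hamilton product q⊗(0,ω) = (-1.0497965, -1.5977215, -0.5809797, 0.3281351)
q + ½dt·q⊗(0,ω), renormalized = (0.3416, -0.3762, 0.5935, 0.6241)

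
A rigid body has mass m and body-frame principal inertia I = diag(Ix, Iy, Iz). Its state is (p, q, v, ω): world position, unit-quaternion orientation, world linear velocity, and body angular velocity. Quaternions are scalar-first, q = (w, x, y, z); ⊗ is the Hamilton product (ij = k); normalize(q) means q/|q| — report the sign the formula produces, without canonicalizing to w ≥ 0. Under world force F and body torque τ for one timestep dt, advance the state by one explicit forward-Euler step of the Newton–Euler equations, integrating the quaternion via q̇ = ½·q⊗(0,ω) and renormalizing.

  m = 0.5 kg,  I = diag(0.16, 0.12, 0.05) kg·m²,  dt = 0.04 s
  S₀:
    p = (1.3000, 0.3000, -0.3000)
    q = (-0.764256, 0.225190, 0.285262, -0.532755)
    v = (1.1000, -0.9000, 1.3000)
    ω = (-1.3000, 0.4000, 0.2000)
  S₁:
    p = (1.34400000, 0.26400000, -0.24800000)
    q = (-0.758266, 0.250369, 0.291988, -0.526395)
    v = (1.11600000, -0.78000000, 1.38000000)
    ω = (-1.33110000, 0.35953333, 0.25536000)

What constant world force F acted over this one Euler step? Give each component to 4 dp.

Δv = v₁−v₀ = (0.01600000, 0.12000000, 0.08000000)
m·(v₁−v₀)/dt = (0.2000, 1.5000, 1.0000)

F = (0.2000, 1.5000, 1.0000)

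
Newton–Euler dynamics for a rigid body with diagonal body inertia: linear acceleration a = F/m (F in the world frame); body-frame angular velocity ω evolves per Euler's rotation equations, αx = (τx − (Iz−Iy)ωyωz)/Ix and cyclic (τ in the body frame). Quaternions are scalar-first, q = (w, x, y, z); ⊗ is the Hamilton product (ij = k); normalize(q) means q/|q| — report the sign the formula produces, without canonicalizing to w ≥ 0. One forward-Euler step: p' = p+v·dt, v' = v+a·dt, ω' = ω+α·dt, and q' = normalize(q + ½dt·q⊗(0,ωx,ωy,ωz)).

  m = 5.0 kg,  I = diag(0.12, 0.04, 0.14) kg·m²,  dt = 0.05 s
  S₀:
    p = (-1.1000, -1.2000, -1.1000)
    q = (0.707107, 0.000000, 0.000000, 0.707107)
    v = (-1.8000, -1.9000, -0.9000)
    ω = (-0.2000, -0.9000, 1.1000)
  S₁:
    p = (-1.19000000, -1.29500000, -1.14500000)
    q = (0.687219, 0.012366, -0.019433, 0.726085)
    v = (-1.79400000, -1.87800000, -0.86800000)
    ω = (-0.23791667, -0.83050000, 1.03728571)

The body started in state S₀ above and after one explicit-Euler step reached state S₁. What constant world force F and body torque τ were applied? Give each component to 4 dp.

F = (0.6000, 2.2000, 3.2000)
τ = (-0.1900, 0.0600, -0.1900)

Δv = v₁−v₀ = (0.00600000, 0.02200000, 0.03200000)
applied force F = (0.6000, 2.2000, 3.2000)
ω₁ − ω₀ = (-0.03791667, 0.06950000, -0.06271429)
I·α + gyro = (-0.1900, 0.0600, -0.1900)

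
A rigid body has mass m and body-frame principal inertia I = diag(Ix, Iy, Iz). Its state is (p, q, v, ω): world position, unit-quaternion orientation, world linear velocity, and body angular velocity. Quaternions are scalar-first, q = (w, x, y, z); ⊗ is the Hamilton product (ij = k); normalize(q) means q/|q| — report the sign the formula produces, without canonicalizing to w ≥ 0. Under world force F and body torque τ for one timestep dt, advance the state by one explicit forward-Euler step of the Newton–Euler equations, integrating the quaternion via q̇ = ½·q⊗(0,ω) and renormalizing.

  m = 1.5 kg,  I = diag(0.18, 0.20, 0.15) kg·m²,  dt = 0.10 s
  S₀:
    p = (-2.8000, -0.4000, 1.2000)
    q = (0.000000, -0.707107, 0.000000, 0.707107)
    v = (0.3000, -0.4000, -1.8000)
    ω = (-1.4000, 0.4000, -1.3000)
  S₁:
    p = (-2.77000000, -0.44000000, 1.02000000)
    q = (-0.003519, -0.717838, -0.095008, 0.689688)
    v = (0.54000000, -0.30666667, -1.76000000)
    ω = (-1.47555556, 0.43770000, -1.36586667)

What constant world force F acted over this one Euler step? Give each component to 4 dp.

F = (3.6000, 1.4000, 0.6000)

v₁ − v₀ = (0.24000000, 0.09333333, 0.04000000)
F = m·Δv/dt = (3.6000, 1.4000, 0.6000)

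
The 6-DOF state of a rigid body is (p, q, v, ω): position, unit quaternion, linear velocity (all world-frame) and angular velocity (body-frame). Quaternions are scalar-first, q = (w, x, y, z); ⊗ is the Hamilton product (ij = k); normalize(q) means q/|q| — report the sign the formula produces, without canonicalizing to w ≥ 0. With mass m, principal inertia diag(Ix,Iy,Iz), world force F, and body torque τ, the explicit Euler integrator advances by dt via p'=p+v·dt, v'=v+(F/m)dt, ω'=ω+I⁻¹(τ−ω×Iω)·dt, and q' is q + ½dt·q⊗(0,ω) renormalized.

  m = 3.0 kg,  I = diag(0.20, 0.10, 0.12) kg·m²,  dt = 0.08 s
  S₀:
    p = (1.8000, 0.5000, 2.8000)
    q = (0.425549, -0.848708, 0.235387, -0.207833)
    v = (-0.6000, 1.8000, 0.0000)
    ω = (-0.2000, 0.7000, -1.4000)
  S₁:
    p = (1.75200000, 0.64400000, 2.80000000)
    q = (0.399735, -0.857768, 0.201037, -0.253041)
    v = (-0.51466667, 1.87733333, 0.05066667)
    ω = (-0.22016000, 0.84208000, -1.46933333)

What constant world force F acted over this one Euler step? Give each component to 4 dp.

F = (3.2000, 2.9000, 1.9000)

v₁ − v₀ = (0.08533333, 0.07733333, 0.05066667)
applied force F = (3.2000, 2.9000, 1.9000)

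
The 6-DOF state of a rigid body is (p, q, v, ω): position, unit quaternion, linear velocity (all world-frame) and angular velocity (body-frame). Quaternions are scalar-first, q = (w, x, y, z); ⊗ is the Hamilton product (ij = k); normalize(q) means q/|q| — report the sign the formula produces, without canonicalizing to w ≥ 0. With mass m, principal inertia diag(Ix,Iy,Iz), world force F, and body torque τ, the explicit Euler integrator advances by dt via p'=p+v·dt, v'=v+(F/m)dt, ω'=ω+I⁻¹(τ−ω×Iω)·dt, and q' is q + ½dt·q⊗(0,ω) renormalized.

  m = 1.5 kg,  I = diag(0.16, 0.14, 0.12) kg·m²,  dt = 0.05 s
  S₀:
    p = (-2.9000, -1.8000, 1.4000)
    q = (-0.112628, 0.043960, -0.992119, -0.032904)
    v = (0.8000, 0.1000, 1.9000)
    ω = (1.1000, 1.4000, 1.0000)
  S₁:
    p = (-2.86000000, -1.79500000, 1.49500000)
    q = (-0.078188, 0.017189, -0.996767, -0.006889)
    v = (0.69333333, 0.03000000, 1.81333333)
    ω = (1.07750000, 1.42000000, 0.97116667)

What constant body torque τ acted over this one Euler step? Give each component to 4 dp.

ω₁ − ω₀ = (-0.02250000, 0.02000000, -0.02883333)
gyro term ω₀×Iω₀ = (-0.0280, 0.0440, -0.0308)
applied torque τ = (-0.1000, 0.1000, -0.1000)

τ = (-0.1000, 0.1000, -0.1000)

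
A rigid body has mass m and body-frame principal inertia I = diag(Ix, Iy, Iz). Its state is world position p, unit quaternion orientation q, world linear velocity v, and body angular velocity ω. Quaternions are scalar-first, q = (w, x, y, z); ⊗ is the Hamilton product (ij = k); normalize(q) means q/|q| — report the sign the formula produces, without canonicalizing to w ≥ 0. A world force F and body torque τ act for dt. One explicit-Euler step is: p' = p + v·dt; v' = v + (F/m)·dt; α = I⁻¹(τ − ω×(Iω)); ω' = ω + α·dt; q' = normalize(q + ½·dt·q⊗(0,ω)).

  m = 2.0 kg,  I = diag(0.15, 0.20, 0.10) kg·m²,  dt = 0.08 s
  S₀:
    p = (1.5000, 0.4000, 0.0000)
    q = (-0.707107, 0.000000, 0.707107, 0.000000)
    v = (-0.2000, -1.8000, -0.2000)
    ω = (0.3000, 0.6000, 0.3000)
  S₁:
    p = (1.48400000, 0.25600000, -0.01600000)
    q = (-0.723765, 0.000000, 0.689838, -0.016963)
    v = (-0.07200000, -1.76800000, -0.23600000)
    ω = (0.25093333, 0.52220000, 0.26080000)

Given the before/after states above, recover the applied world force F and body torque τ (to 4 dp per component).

Δv = v₁−v₀ = (0.12800000, 0.03200000, -0.03600000)
m·(v₁−v₀)/dt = (3.2000, 0.8000, -0.9000)
Δω = ω₁−ω₀ = (-0.04906667, -0.07780000, -0.03920000)
ω₀×(Iω₀) = (-0.0180, 0.0045, 0.0090)
I·α + gyro = (-0.1100, -0.1900, -0.0400)

F = (3.2000, 0.8000, -0.9000)
τ = (-0.1100, -0.1900, -0.0400)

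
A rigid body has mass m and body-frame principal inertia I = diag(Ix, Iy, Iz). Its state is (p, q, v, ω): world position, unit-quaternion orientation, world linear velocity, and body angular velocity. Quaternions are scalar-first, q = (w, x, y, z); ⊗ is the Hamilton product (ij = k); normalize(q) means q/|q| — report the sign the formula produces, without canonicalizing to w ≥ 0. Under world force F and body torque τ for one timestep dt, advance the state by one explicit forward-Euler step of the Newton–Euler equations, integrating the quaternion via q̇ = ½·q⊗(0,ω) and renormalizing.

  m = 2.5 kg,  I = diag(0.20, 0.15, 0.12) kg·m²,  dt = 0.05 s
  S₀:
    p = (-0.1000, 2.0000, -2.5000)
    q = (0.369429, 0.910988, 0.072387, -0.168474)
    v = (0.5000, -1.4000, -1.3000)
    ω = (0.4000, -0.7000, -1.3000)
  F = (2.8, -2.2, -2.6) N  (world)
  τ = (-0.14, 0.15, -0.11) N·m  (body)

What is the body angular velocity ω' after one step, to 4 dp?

ω' = (0.3718, -0.6361, -1.3517)

(τ − ω×Iω)/I = (-0.5635, 1.2773, -1.0333)
ω + α·dt = (0.3718, -0.6361, -1.3517)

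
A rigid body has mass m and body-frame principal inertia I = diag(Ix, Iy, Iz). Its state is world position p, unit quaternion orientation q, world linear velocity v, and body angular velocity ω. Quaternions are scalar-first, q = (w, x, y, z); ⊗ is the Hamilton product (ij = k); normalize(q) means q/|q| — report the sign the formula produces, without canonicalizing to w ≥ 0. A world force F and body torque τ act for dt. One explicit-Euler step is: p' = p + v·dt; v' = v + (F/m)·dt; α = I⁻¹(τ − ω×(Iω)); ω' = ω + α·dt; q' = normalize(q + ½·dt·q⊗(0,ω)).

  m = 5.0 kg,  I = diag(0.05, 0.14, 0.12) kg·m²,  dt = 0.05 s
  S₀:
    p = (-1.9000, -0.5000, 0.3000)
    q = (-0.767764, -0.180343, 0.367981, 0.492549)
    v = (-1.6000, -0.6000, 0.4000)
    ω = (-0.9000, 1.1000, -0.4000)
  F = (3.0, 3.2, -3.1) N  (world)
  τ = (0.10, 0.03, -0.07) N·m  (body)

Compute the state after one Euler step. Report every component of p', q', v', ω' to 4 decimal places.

p' = (-1.9800, -0.5300, 0.3200)
q' = (-0.7765, -0.1802, 0.3338, 0.5032)
v' = (-1.5700, -0.5680, 0.3690)
ω' = (-0.8088, 1.1197, -0.3920)

(τ − ω×Iω)/I = (1.8240, 0.3943, 0.1592)
ω' = ω + α·dt = (-0.8088, 1.1197, -0.3920)
2q̇ = q⊗(0,ω) = (-0.3700682, 0.0019913, -1.3599717, 0.4399112)
q' = normalize(q + ½dt·q⊗(0,ω)) = (-0.7765, -0.1802, 0.3338, 0.5032)
new position p' = (-1.9800, -0.5300, 0.3200)
v + (F/m)dt = (-1.5700, -0.5680, 0.3690)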